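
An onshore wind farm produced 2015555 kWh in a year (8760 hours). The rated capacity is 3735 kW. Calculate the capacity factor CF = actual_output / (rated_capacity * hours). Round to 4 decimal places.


Capacity factor = actual output / maximum possible output
Maximum possible = rated * hours = 3735 * 8760 = 32718600 kWh
CF = 2015555 / 32718600
CF = 0.0616

0.0616


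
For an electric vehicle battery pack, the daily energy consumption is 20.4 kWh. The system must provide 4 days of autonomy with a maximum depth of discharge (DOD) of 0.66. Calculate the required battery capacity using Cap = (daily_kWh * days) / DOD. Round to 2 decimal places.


Total energy needed = daily * days = 20.4 * 4 = 81.6 kWh
Account for depth of discharge:
  Cap = total_energy / DOD = 81.6 / 0.66
  Cap = 123.64 kWh

123.64


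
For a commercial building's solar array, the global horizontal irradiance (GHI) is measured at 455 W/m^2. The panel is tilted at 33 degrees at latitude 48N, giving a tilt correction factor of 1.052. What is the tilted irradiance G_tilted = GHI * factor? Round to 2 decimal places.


Identify the given values:
  GHI = 455 W/m^2, tilt correction factor = 1.052
Apply the formula G_tilted = GHI * factor:
  G_tilted = 455 * 1.052
  G_tilted = 478.66 W/m^2

478.66


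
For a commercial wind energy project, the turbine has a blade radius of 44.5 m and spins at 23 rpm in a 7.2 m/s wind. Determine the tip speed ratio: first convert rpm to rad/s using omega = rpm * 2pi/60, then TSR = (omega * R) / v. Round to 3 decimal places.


Convert rotational speed to rad/s:
  omega = 23 * 2 * pi / 60 = 2.4086 rad/s
Compute tip speed:
  v_tip = omega * R = 2.4086 * 44.5 = 107.181 m/s
Tip speed ratio:
  TSR = v_tip / v_wind = 107.181 / 7.2 = 14.886

14.886


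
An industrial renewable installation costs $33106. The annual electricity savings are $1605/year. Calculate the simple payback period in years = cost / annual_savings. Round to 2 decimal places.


Simple payback period = initial cost / annual savings
Payback = 33106 / 1605
Payback = 20.63 years

20.63


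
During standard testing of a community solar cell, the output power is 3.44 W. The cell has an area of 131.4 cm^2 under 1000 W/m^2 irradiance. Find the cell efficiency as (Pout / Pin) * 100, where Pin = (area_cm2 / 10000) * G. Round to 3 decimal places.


First compute the input power:
  Pin = area_cm2 / 10000 * G = 131.4 / 10000 * 1000 = 13.14 W
Then compute efficiency:
  Efficiency = (Pout / Pin) * 100 = (3.44 / 13.14) * 100
  Efficiency = 26.180%

26.180


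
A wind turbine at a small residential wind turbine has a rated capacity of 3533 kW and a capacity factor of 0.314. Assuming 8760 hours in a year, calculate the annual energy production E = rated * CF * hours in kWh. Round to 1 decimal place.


Annual energy = rated_kW * capacity_factor * hours_per_year
Given: P_rated = 3533 kW, CF = 0.314, hours = 8760
E = 3533 * 0.314 * 8760
E = 9718011.1 kWh

9718011.1


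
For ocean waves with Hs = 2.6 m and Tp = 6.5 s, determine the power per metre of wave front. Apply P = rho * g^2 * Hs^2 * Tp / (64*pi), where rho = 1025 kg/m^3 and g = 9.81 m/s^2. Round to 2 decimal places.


Apply wave power formula:
  g^2 = 9.81^2 = 96.2361
  Hs^2 = 2.6^2 = 6.76
  Numerator = rho * g^2 * Hs^2 * Tp = 1025 * 96.2361 * 6.76 * 6.5 = 4334329.59
  Denominator = 64 * pi = 201.0619
  P = 4334329.59 / 201.0619 = 21557.19 W/m

21557.19


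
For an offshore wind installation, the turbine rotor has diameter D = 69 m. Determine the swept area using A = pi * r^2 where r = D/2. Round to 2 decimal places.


Compute the rotor radius:
  r = D / 2 = 69 / 2 = 34.5 m
Calculate swept area:
  A = pi * r^2 = pi * 34.5^2
  A = 3739.28 m^2

3739.28


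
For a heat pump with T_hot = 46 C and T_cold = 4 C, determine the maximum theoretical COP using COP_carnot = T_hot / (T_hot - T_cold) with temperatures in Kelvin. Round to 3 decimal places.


Convert to Kelvin:
  T_hot = 46 + 273.15 = 319.15 K
  T_cold = 4 + 273.15 = 277.15 K
Apply Carnot COP formula:
  COP = T_hot_K / (T_hot_K - T_cold_K) = 319.15 / 42.0
  COP = 7.599

7.599


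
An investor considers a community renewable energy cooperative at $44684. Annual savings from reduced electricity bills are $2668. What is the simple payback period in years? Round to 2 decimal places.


Simple payback period = initial cost / annual savings
Payback = 44684 / 2668
Payback = 16.75 years

16.75


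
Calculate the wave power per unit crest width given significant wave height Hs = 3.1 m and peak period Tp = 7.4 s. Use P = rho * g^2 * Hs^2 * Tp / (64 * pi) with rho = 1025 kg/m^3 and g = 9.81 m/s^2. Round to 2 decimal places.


Apply wave power formula:
  g^2 = 9.81^2 = 96.2361
  Hs^2 = 3.1^2 = 9.61
  Numerator = rho * g^2 * Hs^2 * Tp = 1025 * 96.2361 * 9.61 * 7.4 = 7014827.37
  Denominator = 64 * pi = 201.0619
  P = 7014827.37 / 201.0619 = 34888.89 W/m

34888.89


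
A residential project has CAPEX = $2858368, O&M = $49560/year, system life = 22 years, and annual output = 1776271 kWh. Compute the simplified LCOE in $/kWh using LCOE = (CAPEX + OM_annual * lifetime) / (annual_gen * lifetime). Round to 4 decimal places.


Total cost = CAPEX + OM * lifetime = 2858368 + 49560 * 22 = 2858368 + 1090320 = 3948688
Total generation = annual * lifetime = 1776271 * 22 = 39077962 kWh
LCOE = 3948688 / 39077962
LCOE = 0.1010 $/kWh

0.1010


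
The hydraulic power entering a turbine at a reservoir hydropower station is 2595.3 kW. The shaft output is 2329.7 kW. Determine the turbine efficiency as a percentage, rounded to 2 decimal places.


Turbine efficiency = (output power / input power) * 100
eta = (2329.7 / 2595.3) * 100
eta = 89.77%

89.77


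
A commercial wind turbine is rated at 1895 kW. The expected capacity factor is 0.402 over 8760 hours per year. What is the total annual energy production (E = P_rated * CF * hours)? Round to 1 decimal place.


Annual energy = rated_kW * capacity_factor * hours_per_year
Given: P_rated = 1895 kW, CF = 0.402, hours = 8760
E = 1895 * 0.402 * 8760
E = 6673280.4 kWh

6673280.4


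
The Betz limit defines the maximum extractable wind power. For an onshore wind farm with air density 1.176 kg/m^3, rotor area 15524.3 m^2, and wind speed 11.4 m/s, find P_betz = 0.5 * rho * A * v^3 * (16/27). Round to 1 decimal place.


The Betz coefficient Cp_max = 16/27 = 0.5926
v^3 = 11.4^3 = 1481.544
P_betz = 0.5 * rho * A * v^3 * Cp_max
P_betz = 0.5 * 1.176 * 15524.3 * 1481.544 * 0.5926
P_betz = 8014199.1 W

8014199.1


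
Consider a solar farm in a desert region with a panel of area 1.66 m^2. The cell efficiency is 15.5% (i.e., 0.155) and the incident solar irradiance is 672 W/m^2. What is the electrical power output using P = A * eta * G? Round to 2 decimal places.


Use the solar power formula P = A * eta * G.
Given: A = 1.66 m^2, eta = 0.155, G = 672 W/m^2
P = 1.66 * 0.155 * 672
P = 172.91 W

172.91


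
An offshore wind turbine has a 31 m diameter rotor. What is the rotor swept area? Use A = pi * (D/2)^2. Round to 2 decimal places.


Compute the rotor radius:
  r = D / 2 = 31 / 2 = 15.5 m
Calculate swept area:
  A = pi * r^2 = pi * 15.5^2
  A = 754.77 m^2

754.77


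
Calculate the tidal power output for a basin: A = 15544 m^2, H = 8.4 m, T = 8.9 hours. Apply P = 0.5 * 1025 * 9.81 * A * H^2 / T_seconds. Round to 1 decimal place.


Convert period to seconds: T = 8.9 * 3600 = 32040.0 s
H^2 = 8.4^2 = 70.56
P = 0.5 * rho * g * A * H^2 / T
P = 0.5 * 1025 * 9.81 * 15544 * 70.56 / 32040.0
P = 172104.3 W

172104.3


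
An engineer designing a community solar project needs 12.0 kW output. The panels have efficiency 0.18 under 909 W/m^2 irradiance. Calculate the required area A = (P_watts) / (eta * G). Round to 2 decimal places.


Convert target power to watts: P = 12.0 * 1000 = 12000.0 W
Compute denominator: eta * G = 0.18 * 909 = 163.62
Required area A = P / (eta * G) = 12000.0 / 163.62
A = 73.34 m^2

73.34


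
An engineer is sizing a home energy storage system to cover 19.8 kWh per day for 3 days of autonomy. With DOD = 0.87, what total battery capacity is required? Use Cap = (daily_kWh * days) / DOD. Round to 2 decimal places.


Total energy needed = daily * days = 19.8 * 3 = 59.4 kWh
Account for depth of discharge:
  Cap = total_energy / DOD = 59.4 / 0.87
  Cap = 68.28 kWh

68.28


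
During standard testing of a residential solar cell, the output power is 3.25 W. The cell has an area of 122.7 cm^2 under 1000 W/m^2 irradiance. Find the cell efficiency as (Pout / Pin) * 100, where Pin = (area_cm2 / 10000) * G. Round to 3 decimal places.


First compute the input power:
  Pin = area_cm2 / 10000 * G = 122.7 / 10000 * 1000 = 12.27 W
Then compute efficiency:
  Efficiency = (Pout / Pin) * 100 = (3.25 / 12.27) * 100
  Efficiency = 26.487%

26.487


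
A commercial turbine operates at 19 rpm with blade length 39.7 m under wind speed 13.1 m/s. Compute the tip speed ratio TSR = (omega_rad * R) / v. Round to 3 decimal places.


Convert rotational speed to rad/s:
  omega = 19 * 2 * pi / 60 = 1.9897 rad/s
Compute tip speed:
  v_tip = omega * R = 1.9897 * 39.7 = 78.99 m/s
Tip speed ratio:
  TSR = v_tip / v_wind = 78.99 / 13.1 = 6.030

6.030


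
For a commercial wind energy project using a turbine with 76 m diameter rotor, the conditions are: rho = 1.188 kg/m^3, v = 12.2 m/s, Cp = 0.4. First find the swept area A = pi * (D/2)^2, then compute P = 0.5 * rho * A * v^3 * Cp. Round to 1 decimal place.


Step 1 -- Compute swept area:
  A = pi * (D/2)^2 = pi * (76/2)^2 = 4536.46 m^2
Step 2 -- Apply wind power equation:
  P = 0.5 * rho * A * v^3 * Cp
  v^3 = 12.2^3 = 1815.848
  P = 0.5 * 1.188 * 4536.46 * 1815.848 * 0.4
  P = 1957235.1 W

1957235.1


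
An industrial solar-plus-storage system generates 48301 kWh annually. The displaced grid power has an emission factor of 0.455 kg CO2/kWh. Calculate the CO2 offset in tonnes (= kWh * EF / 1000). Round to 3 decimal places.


CO2 offset in kg = generation * emission_factor
CO2 offset = 48301 * 0.455 = 21976.96 kg
Convert to tonnes:
  CO2 offset = 21976.96 / 1000 = 21.977 tonnes

21.977


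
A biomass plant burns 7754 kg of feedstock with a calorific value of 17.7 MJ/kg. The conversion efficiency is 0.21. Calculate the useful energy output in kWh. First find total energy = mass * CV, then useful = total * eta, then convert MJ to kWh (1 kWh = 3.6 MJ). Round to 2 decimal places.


Total energy = mass * CV = 7754 * 17.7 = 137245.8 MJ
Useful energy = total * eta = 137245.8 * 0.21 = 28821.62 MJ
Convert to kWh: 28821.62 / 3.6
Useful energy = 8006.01 kWh

8006.01


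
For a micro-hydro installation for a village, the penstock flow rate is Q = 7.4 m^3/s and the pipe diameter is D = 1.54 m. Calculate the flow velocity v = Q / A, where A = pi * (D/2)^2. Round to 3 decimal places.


Compute pipe cross-sectional area:
  A = pi * (D/2)^2 = pi * (1.54/2)^2 = 1.8627 m^2
Calculate velocity:
  v = Q / A = 7.4 / 1.8627
  v = 3.973 m/s

3.973


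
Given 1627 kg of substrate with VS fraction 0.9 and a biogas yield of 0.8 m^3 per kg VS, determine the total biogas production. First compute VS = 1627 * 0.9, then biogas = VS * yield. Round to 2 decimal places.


Compute volatile solids:
  VS = mass * VS_fraction = 1627 * 0.9 = 1464.3 kg
Calculate biogas volume:
  Biogas = VS * specific_yield = 1464.3 * 0.8
  Biogas = 1171.44 m^3

1171.44


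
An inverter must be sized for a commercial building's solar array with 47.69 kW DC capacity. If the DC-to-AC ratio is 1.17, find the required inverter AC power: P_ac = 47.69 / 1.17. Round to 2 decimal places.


The inverter AC capacity is determined by the DC/AC ratio.
Given: P_dc = 47.69 kW, DC/AC ratio = 1.17
P_ac = P_dc / ratio = 47.69 / 1.17
P_ac = 40.76 kW

40.76


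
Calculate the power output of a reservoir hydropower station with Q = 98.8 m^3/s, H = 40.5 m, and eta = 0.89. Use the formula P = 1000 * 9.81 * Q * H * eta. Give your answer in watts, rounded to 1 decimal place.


Apply the hydropower formula P = rho * g * Q * H * eta
rho * g = 1000 * 9.81 = 9810.0
P = 9810.0 * 98.8 * 40.5 * 0.89
P = 34935823.3 W

34935823.3


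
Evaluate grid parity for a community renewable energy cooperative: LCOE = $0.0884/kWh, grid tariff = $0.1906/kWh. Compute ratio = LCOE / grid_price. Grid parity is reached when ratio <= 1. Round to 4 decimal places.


Compare LCOE to grid price:
  LCOE = $0.0884/kWh, Grid price = $0.1906/kWh
  Ratio = LCOE / grid_price = 0.0884 / 0.1906 = 0.4638
  Grid parity achieved (ratio <= 1)? yes

0.4638


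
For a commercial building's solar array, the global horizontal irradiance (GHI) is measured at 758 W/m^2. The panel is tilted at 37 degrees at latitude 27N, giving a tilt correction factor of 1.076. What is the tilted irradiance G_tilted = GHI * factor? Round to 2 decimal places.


Identify the given values:
  GHI = 758 W/m^2, tilt correction factor = 1.076
Apply the formula G_tilted = GHI * factor:
  G_tilted = 758 * 1.076
  G_tilted = 815.61 W/m^2

815.61


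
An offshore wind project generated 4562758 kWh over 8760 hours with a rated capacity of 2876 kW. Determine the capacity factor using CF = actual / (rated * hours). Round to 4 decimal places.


Capacity factor = actual output / maximum possible output
Maximum possible = rated * hours = 2876 * 8760 = 25193760 kWh
CF = 4562758 / 25193760
CF = 0.1811

0.1811


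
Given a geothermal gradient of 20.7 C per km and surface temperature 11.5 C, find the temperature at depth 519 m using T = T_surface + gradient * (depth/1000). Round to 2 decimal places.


Convert depth to km: 519 / 1000 = 0.519 km
Temperature increase = gradient * depth_km = 20.7 * 0.519 = 10.74 C
Temperature at depth = T_surface + delta_T = 11.5 + 10.74
T = 22.24 C

22.24


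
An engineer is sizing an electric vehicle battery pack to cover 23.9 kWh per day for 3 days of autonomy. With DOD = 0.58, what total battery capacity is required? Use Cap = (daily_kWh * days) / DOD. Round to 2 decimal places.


Total energy needed = daily * days = 23.9 * 3 = 71.7 kWh
Account for depth of discharge:
  Cap = total_energy / DOD = 71.7 / 0.58
  Cap = 123.62 kWh

123.62


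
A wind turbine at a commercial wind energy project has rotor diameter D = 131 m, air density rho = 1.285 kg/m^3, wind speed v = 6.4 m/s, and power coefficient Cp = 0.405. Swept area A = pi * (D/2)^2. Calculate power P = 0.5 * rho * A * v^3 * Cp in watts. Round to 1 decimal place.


Step 1 -- Compute swept area:
  A = pi * (D/2)^2 = pi * (131/2)^2 = 13478.22 m^2
Step 2 -- Apply wind power equation:
  P = 0.5 * rho * A * v^3 * Cp
  v^3 = 6.4^3 = 262.144
  P = 0.5 * 1.285 * 13478.22 * 262.144 * 0.405
  P = 919391.6 W

919391.6


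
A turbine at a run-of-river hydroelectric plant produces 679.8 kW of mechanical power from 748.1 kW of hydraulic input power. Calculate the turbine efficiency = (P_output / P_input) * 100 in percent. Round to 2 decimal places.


Turbine efficiency = (output power / input power) * 100
eta = (679.8 / 748.1) * 100
eta = 90.87%

90.87


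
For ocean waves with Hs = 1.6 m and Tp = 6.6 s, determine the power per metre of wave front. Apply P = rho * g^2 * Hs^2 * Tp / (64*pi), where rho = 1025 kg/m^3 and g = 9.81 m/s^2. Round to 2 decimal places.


Apply wave power formula:
  g^2 = 9.81^2 = 96.2361
  Hs^2 = 1.6^2 = 2.56
  Numerator = rho * g^2 * Hs^2 * Tp = 1025 * 96.2361 * 2.56 * 6.6 = 1666655.27
  Denominator = 64 * pi = 201.0619
  P = 1666655.27 / 201.0619 = 8289.26 W/m

8289.26


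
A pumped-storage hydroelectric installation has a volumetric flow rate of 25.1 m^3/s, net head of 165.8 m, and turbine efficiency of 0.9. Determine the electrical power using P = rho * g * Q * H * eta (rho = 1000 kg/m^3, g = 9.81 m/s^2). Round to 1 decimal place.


Apply the hydropower formula P = rho * g * Q * H * eta
rho * g = 1000 * 9.81 = 9810.0
P = 9810.0 * 25.1 * 165.8 * 0.9
P = 36742589.8 W

36742589.8


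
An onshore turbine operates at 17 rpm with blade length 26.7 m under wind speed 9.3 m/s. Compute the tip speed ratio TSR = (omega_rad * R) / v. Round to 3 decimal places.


Convert rotational speed to rad/s:
  omega = 17 * 2 * pi / 60 = 1.7802 rad/s
Compute tip speed:
  v_tip = omega * R = 1.7802 * 26.7 = 47.532 m/s
Tip speed ratio:
  TSR = v_tip / v_wind = 47.532 / 9.3 = 5.111

5.111


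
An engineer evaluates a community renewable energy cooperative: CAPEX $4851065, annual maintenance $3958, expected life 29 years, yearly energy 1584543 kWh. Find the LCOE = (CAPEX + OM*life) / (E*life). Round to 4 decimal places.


Total cost = CAPEX + OM * lifetime = 4851065 + 3958 * 29 = 4851065 + 114782 = 4965847
Total generation = annual * lifetime = 1584543 * 29 = 45951747 kWh
LCOE = 4965847 / 45951747
LCOE = 0.1081 $/kWh

0.1081


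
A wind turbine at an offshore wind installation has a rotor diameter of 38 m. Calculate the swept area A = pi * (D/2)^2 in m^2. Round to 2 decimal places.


Compute the rotor radius:
  r = D / 2 = 38 / 2 = 19.0 m
Calculate swept area:
  A = pi * r^2 = pi * 19.0^2
  A = 1134.11 m^2

1134.11


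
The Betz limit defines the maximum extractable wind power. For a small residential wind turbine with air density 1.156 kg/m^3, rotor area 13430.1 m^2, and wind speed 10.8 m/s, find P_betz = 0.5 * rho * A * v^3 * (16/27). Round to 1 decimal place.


The Betz coefficient Cp_max = 16/27 = 0.5926
v^3 = 10.8^3 = 1259.712
P_betz = 0.5 * rho * A * v^3 * Cp_max
P_betz = 0.5 * 1.156 * 13430.1 * 1259.712 * 0.5926
P_betz = 5794748.2 W

5794748.2


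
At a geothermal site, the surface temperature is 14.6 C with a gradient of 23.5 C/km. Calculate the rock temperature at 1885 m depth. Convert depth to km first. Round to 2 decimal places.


Convert depth to km: 1885 / 1000 = 1.885 km
Temperature increase = gradient * depth_km = 23.5 * 1.885 = 44.3 C
Temperature at depth = T_surface + delta_T = 14.6 + 44.3
T = 58.90 C

58.90


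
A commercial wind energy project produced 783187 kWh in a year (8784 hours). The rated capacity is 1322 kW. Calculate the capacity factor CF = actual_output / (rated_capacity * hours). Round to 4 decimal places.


Capacity factor = actual output / maximum possible output
Maximum possible = rated * hours = 1322 * 8784 = 11612448 kWh
CF = 783187 / 11612448
CF = 0.0674

0.0674


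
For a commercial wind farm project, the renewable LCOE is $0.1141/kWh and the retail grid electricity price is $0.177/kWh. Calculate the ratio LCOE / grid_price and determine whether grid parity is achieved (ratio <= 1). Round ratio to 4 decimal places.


Compare LCOE to grid price:
  LCOE = $0.1141/kWh, Grid price = $0.177/kWh
  Ratio = LCOE / grid_price = 0.1141 / 0.177 = 0.6446
  Grid parity achieved (ratio <= 1)? yes

0.6446


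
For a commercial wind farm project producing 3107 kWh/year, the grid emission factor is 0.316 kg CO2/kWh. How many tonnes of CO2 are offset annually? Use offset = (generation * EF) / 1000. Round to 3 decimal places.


CO2 offset in kg = generation * emission_factor
CO2 offset = 3107 * 0.316 = 981.81 kg
Convert to tonnes:
  CO2 offset = 981.81 / 1000 = 0.982 tonnes

0.982


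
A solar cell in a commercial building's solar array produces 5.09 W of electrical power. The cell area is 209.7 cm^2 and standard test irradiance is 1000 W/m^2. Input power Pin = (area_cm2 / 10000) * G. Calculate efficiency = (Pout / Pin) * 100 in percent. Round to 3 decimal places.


First compute the input power:
  Pin = area_cm2 / 10000 * G = 209.7 / 10000 * 1000 = 20.97 W
Then compute efficiency:
  Efficiency = (Pout / Pin) * 100 = (5.09 / 20.97) * 100
  Efficiency = 24.273%

24.273


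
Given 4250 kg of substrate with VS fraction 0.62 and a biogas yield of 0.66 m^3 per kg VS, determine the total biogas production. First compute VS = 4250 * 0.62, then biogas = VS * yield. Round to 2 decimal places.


Compute volatile solids:
  VS = mass * VS_fraction = 4250 * 0.62 = 2635.0 kg
Calculate biogas volume:
  Biogas = VS * specific_yield = 2635.0 * 0.66
  Biogas = 1739.10 m^3

1739.10


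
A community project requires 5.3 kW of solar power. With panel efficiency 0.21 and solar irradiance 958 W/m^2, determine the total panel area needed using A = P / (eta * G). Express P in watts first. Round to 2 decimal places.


Convert target power to watts: P = 5.3 * 1000 = 5300.0 W
Compute denominator: eta * G = 0.21 * 958 = 201.18
Required area A = P / (eta * G) = 5300.0 / 201.18
A = 26.34 m^2

26.34


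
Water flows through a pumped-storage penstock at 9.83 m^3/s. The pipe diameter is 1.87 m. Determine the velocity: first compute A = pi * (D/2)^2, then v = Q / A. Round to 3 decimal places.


Compute pipe cross-sectional area:
  A = pi * (D/2)^2 = pi * (1.87/2)^2 = 2.7465 m^2
Calculate velocity:
  v = Q / A = 9.83 / 2.7465
  v = 3.579 m/s

3.579


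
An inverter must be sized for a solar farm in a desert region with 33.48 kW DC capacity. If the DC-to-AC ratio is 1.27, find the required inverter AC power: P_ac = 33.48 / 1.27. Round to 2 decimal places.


The inverter AC capacity is determined by the DC/AC ratio.
Given: P_dc = 33.48 kW, DC/AC ratio = 1.27
P_ac = P_dc / ratio = 33.48 / 1.27
P_ac = 26.36 kW

26.36


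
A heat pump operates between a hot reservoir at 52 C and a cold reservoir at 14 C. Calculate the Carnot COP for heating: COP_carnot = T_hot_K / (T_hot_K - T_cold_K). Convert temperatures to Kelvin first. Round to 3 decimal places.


Convert to Kelvin:
  T_hot = 52 + 273.15 = 325.15 K
  T_cold = 14 + 273.15 = 287.15 K
Apply Carnot COP formula:
  COP = T_hot_K / (T_hot_K - T_cold_K) = 325.15 / 38.0
  COP = 8.557

8.557


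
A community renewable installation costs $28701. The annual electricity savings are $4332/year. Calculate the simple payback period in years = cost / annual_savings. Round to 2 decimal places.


Simple payback period = initial cost / annual savings
Payback = 28701 / 4332
Payback = 6.63 years

6.63


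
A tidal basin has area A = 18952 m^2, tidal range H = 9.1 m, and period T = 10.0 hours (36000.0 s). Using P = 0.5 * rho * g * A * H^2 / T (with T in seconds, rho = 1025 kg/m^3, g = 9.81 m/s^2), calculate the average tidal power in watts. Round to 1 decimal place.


Convert period to seconds: T = 10.0 * 3600 = 36000.0 s
H^2 = 9.1^2 = 82.81
P = 0.5 * rho * g * A * H^2 / T
P = 0.5 * 1025 * 9.81 * 18952 * 82.81 / 36000.0
P = 219178.6 W

219178.6


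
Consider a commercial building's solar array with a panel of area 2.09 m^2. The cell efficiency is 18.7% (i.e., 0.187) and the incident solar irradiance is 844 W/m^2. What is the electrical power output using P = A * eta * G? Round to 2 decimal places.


Use the solar power formula P = A * eta * G.
Given: A = 2.09 m^2, eta = 0.187, G = 844 W/m^2
P = 2.09 * 0.187 * 844
P = 329.86 W

329.86


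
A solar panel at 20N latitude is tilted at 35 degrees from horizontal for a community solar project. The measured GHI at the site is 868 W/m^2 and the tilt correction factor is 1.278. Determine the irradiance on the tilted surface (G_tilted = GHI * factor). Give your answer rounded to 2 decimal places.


Identify the given values:
  GHI = 868 W/m^2, tilt correction factor = 1.278
Apply the formula G_tilted = GHI * factor:
  G_tilted = 868 * 1.278
  G_tilted = 1109.30 W/m^2

1109.30


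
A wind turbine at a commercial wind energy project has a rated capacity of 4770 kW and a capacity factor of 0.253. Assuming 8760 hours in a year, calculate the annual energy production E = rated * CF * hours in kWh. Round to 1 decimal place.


Annual energy = rated_kW * capacity_factor * hours_per_year
Given: P_rated = 4770 kW, CF = 0.253, hours = 8760
E = 4770 * 0.253 * 8760
E = 10571655.6 kWh

10571655.6


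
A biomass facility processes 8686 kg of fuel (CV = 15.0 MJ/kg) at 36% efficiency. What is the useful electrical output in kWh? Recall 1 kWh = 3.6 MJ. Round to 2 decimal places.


Total energy = mass * CV = 8686 * 15.0 = 130290.0 MJ
Useful energy = total * eta = 130290.0 * 0.36 = 46904.4 MJ
Convert to kWh: 46904.4 / 3.6
Useful energy = 13029.00 kWh

13029.00


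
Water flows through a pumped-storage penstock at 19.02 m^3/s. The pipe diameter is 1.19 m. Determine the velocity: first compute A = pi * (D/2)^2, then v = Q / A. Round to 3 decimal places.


Compute pipe cross-sectional area:
  A = pi * (D/2)^2 = pi * (1.19/2)^2 = 1.1122 m^2
Calculate velocity:
  v = Q / A = 19.02 / 1.1122
  v = 17.101 m/s

17.101


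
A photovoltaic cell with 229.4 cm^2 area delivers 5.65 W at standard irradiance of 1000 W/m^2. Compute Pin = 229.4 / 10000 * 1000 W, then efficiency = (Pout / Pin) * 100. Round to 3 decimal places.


First compute the input power:
  Pin = area_cm2 / 10000 * G = 229.4 / 10000 * 1000 = 22.94 W
Then compute efficiency:
  Efficiency = (Pout / Pin) * 100 = (5.65 / 22.94) * 100
  Efficiency = 24.629%

24.629


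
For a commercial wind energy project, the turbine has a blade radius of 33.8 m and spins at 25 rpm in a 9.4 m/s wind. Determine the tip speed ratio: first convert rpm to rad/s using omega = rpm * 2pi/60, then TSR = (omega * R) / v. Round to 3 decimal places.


Convert rotational speed to rad/s:
  omega = 25 * 2 * pi / 60 = 2.618 rad/s
Compute tip speed:
  v_tip = omega * R = 2.618 * 33.8 = 88.488 m/s
Tip speed ratio:
  TSR = v_tip / v_wind = 88.488 / 9.4 = 9.414

9.414


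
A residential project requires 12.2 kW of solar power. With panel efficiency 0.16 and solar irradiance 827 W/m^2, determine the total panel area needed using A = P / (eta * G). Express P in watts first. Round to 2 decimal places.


Convert target power to watts: P = 12.2 * 1000 = 12200.0 W
Compute denominator: eta * G = 0.16 * 827 = 132.32
Required area A = P / (eta * G) = 12200.0 / 132.32
A = 92.20 m^2

92.20


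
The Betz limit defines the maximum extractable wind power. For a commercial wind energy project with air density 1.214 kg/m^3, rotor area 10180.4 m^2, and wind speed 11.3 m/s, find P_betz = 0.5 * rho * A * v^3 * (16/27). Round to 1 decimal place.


The Betz coefficient Cp_max = 16/27 = 0.5926
v^3 = 11.3^3 = 1442.897
P_betz = 0.5 * rho * A * v^3 * Cp_max
P_betz = 0.5 * 1.214 * 10180.4 * 1442.897 * 0.5926
P_betz = 5283784.3 W

5283784.3


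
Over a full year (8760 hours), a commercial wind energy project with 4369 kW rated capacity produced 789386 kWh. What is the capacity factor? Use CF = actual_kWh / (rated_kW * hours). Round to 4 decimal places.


Capacity factor = actual output / maximum possible output
Maximum possible = rated * hours = 4369 * 8760 = 38272440 kWh
CF = 789386 / 38272440
CF = 0.0206

0.0206


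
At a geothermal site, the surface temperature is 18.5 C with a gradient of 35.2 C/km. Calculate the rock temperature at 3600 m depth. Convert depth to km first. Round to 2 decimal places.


Convert depth to km: 3600 / 1000 = 3.6 km
Temperature increase = gradient * depth_km = 35.2 * 3.6 = 126.72 C
Temperature at depth = T_surface + delta_T = 18.5 + 126.72
T = 145.22 C

145.22


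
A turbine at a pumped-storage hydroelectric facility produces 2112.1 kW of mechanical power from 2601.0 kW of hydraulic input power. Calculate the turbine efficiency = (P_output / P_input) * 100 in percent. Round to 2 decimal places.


Turbine efficiency = (output power / input power) * 100
eta = (2112.1 / 2601.0) * 100
eta = 81.20%

81.20


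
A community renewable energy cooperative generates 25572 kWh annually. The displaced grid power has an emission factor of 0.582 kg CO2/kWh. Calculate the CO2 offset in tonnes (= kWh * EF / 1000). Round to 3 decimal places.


CO2 offset in kg = generation * emission_factor
CO2 offset = 25572 * 0.582 = 14882.9 kg
Convert to tonnes:
  CO2 offset = 14882.9 / 1000 = 14.883 tonnes

14.883


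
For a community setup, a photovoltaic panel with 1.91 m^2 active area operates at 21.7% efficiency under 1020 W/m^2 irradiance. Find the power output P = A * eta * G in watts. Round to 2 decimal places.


Use the solar power formula P = A * eta * G.
Given: A = 1.91 m^2, eta = 0.217, G = 1020 W/m^2
P = 1.91 * 0.217 * 1020
P = 422.76 W

422.76


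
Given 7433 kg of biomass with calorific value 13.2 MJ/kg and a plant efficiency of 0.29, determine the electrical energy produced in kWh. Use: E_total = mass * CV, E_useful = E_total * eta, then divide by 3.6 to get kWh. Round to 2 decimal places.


Total energy = mass * CV = 7433 * 13.2 = 98115.6 MJ
Useful energy = total * eta = 98115.6 * 0.29 = 28453.52 MJ
Convert to kWh: 28453.52 / 3.6
Useful energy = 7903.76 kWh

7903.76


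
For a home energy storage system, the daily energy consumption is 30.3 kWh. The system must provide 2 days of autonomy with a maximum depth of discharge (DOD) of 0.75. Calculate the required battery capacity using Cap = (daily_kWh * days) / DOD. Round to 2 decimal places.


Total energy needed = daily * days = 30.3 * 2 = 60.6 kWh
Account for depth of discharge:
  Cap = total_energy / DOD = 60.6 / 0.75
  Cap = 80.80 kWh

80.80


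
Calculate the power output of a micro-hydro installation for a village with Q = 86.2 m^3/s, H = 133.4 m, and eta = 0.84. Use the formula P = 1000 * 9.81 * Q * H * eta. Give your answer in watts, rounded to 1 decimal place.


Apply the hydropower formula P = rho * g * Q * H * eta
rho * g = 1000 * 9.81 = 9810.0
P = 9810.0 * 86.2 * 133.4 * 0.84
P = 94757018.8 W

94757018.8


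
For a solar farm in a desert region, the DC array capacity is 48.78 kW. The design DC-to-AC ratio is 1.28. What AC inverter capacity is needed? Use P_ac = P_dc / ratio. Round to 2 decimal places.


The inverter AC capacity is determined by the DC/AC ratio.
Given: P_dc = 48.78 kW, DC/AC ratio = 1.28
P_ac = P_dc / ratio = 48.78 / 1.28
P_ac = 38.11 kW

38.11


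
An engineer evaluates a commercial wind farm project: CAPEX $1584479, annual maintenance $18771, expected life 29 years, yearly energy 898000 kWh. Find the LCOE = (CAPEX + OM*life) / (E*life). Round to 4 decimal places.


Total cost = CAPEX + OM * lifetime = 1584479 + 18771 * 29 = 1584479 + 544359 = 2128838
Total generation = annual * lifetime = 898000 * 29 = 26042000 kWh
LCOE = 2128838 / 26042000
LCOE = 0.0817 $/kWh

0.0817


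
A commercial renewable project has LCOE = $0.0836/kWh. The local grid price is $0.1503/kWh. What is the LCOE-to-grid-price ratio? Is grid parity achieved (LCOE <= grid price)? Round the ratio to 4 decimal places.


Compare LCOE to grid price:
  LCOE = $0.0836/kWh, Grid price = $0.1503/kWh
  Ratio = LCOE / grid_price = 0.0836 / 0.1503 = 0.5562
  Grid parity achieved (ratio <= 1)? yes

0.5562


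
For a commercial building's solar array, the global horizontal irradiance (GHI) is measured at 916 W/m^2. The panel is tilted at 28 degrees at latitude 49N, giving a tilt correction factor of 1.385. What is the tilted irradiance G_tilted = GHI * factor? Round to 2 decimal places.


Identify the given values:
  GHI = 916 W/m^2, tilt correction factor = 1.385
Apply the formula G_tilted = GHI * factor:
  G_tilted = 916 * 1.385
  G_tilted = 1268.66 W/m^2

1268.66


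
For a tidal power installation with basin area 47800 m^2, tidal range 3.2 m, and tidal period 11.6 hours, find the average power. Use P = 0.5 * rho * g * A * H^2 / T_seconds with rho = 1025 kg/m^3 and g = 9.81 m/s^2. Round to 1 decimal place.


Convert period to seconds: T = 11.6 * 3600 = 41760.0 s
H^2 = 3.2^2 = 10.24
P = 0.5 * rho * g * A * H^2 / T
P = 0.5 * 1025 * 9.81 * 47800 * 10.24 / 41760.0
P = 58929.2 W

58929.2


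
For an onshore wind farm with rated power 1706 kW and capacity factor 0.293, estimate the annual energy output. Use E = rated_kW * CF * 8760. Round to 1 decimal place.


Annual energy = rated_kW * capacity_factor * hours_per_year
Given: P_rated = 1706 kW, CF = 0.293, hours = 8760
E = 1706 * 0.293 * 8760
E = 4378756.1 kWh

4378756.1


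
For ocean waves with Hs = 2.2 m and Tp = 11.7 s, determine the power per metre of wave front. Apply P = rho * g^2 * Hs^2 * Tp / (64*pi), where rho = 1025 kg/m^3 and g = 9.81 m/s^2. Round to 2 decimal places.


Apply wave power formula:
  g^2 = 9.81^2 = 96.2361
  Hs^2 = 2.2^2 = 4.84
  Numerator = rho * g^2 * Hs^2 * Tp = 1025 * 96.2361 * 4.84 * 11.7 = 5585899.32
  Denominator = 64 * pi = 201.0619
  P = 5585899.32 / 201.0619 = 27781.98 W/m

27781.98


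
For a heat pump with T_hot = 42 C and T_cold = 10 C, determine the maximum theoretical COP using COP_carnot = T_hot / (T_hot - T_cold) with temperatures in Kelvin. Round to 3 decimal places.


Convert to Kelvin:
  T_hot = 42 + 273.15 = 315.15 K
  T_cold = 10 + 273.15 = 283.15 K
Apply Carnot COP formula:
  COP = T_hot_K / (T_hot_K - T_cold_K) = 315.15 / 32.0
  COP = 9.848

9.848


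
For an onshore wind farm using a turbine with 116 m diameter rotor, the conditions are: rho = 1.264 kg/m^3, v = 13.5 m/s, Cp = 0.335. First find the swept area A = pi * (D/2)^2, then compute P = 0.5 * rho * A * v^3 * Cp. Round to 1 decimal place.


Step 1 -- Compute swept area:
  A = pi * (D/2)^2 = pi * (116/2)^2 = 10568.32 m^2
Step 2 -- Apply wind power equation:
  P = 0.5 * rho * A * v^3 * Cp
  v^3 = 13.5^3 = 2460.375
  P = 0.5 * 1.264 * 10568.32 * 2460.375 * 0.335
  P = 5505148.7 W

5505148.7


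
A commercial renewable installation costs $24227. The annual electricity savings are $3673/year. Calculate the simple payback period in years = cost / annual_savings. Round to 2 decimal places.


Simple payback period = initial cost / annual savings
Payback = 24227 / 3673
Payback = 6.60 years

6.60


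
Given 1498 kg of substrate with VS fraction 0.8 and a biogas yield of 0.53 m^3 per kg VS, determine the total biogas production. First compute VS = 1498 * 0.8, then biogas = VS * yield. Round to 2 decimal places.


Compute volatile solids:
  VS = mass * VS_fraction = 1498 * 0.8 = 1198.4 kg
Calculate biogas volume:
  Biogas = VS * specific_yield = 1198.4 * 0.53
  Biogas = 635.15 m^3

635.15


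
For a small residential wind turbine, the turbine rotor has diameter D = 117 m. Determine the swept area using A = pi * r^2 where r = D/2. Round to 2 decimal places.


Compute the rotor radius:
  r = D / 2 = 117 / 2 = 58.5 m
Calculate swept area:
  A = pi * r^2 = pi * 58.5^2
  A = 10751.32 m^2

10751.32


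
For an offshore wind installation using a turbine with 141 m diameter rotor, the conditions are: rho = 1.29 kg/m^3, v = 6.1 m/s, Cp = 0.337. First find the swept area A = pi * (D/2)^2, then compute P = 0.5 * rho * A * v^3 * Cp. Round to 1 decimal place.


Step 1 -- Compute swept area:
  A = pi * (D/2)^2 = pi * (141/2)^2 = 15614.5 m^2
Step 2 -- Apply wind power equation:
  P = 0.5 * rho * A * v^3 * Cp
  v^3 = 6.1^3 = 226.981
  P = 0.5 * 1.29 * 15614.5 * 226.981 * 0.337
  P = 770384.0 W

770384.0


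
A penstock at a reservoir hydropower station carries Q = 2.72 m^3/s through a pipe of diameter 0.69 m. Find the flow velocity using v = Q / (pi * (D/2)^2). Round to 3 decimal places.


Compute pipe cross-sectional area:
  A = pi * (D/2)^2 = pi * (0.69/2)^2 = 0.3739 m^2
Calculate velocity:
  v = Q / A = 2.72 / 0.3739
  v = 7.274 m/s

7.274


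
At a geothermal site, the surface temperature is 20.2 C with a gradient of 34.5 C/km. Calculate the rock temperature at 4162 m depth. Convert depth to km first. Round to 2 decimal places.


Convert depth to km: 4162 / 1000 = 4.162 km
Temperature increase = gradient * depth_km = 34.5 * 4.162 = 143.59 C
Temperature at depth = T_surface + delta_T = 20.2 + 143.59
T = 163.79 C

163.79


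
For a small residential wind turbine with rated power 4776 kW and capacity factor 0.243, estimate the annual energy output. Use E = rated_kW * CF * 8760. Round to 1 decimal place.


Annual energy = rated_kW * capacity_factor * hours_per_year
Given: P_rated = 4776 kW, CF = 0.243, hours = 8760
E = 4776 * 0.243 * 8760
E = 10166575.7 kWh

10166575.7


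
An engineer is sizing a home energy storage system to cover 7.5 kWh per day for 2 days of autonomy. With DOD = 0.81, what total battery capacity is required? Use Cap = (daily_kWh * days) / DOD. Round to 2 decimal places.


Total energy needed = daily * days = 7.5 * 2 = 15.0 kWh
Account for depth of discharge:
  Cap = total_energy / DOD = 15.0 / 0.81
  Cap = 18.52 kWh

18.52


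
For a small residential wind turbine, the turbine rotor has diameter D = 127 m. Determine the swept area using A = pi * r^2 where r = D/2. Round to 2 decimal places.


Compute the rotor radius:
  r = D / 2 = 127 / 2 = 63.5 m
Calculate swept area:
  A = pi * r^2 = pi * 63.5^2
  A = 12667.69 m^2

12667.69


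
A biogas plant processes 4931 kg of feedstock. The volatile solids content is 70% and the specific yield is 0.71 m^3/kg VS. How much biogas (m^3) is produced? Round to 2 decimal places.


Compute volatile solids:
  VS = mass * VS_fraction = 4931 * 0.7 = 3451.7 kg
Calculate biogas volume:
  Biogas = VS * specific_yield = 3451.7 * 0.71
  Biogas = 2450.71 m^3

2450.71


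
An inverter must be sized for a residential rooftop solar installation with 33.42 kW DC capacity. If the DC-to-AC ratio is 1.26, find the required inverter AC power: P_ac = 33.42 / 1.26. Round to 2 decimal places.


The inverter AC capacity is determined by the DC/AC ratio.
Given: P_dc = 33.42 kW, DC/AC ratio = 1.26
P_ac = P_dc / ratio = 33.42 / 1.26
P_ac = 26.52 kW

26.52


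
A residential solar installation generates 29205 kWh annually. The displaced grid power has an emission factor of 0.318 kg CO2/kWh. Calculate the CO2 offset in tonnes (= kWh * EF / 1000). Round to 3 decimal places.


CO2 offset in kg = generation * emission_factor
CO2 offset = 29205 * 0.318 = 9287.19 kg
Convert to tonnes:
  CO2 offset = 9287.19 / 1000 = 9.287 tonnes

9.287


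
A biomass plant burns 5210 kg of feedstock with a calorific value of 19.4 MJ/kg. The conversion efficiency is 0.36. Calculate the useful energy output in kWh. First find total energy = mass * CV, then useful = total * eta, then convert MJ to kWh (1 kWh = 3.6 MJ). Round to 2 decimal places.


Total energy = mass * CV = 5210 * 19.4 = 101074.0 MJ
Useful energy = total * eta = 101074.0 * 0.36 = 36386.64 MJ
Convert to kWh: 36386.64 / 3.6
Useful energy = 10107.40 kWh

10107.40


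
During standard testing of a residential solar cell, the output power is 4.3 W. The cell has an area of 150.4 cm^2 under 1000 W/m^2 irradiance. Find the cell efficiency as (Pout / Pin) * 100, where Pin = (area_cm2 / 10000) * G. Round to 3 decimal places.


First compute the input power:
  Pin = area_cm2 / 10000 * G = 150.4 / 10000 * 1000 = 15.04 W
Then compute efficiency:
  Efficiency = (Pout / Pin) * 100 = (4.3 / 15.04) * 100
  Efficiency = 28.590%

28.590


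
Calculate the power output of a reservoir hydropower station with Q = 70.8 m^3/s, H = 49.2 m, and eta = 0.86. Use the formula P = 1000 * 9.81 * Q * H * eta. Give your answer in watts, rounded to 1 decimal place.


Apply the hydropower formula P = rho * g * Q * H * eta
rho * g = 1000 * 9.81 = 9810.0
P = 9810.0 * 70.8 * 49.2 * 0.86
P = 29387715.0 W

29387715.0


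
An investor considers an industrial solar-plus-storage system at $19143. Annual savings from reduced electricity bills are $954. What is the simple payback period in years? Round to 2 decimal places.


Simple payback period = initial cost / annual savings
Payback = 19143 / 954
Payback = 20.07 years

20.07


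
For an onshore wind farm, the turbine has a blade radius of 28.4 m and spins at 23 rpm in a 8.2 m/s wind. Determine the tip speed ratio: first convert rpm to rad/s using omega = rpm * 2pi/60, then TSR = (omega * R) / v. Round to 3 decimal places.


Convert rotational speed to rad/s:
  omega = 23 * 2 * pi / 60 = 2.4086 rad/s
Compute tip speed:
  v_tip = omega * R = 2.4086 * 28.4 = 68.403 m/s
Tip speed ratio:
  TSR = v_tip / v_wind = 68.403 / 8.2 = 8.342

8.342


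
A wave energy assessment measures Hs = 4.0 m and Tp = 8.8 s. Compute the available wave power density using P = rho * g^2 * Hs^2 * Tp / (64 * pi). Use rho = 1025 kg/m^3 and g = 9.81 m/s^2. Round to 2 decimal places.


Apply wave power formula:
  g^2 = 9.81^2 = 96.2361
  Hs^2 = 4.0^2 = 16.0
  Numerator = rho * g^2 * Hs^2 * Tp = 1025 * 96.2361 * 16.0 * 8.8 = 13888793.95
  Denominator = 64 * pi = 201.0619
  P = 13888793.95 / 201.0619 = 69077.19 W/m

69077.19
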